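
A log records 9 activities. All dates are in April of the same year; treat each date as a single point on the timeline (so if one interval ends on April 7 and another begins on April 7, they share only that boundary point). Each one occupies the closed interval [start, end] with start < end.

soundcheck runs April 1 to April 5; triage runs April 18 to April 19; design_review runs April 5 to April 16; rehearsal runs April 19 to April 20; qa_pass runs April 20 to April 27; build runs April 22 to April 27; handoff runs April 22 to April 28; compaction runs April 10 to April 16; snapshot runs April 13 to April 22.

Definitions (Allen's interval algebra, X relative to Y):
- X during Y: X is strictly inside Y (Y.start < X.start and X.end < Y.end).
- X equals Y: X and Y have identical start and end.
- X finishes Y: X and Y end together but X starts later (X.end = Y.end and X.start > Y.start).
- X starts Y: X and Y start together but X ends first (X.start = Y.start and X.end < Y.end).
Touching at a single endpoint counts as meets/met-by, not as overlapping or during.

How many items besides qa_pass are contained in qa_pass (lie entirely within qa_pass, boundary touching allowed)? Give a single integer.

1

Target qa_pass = [April 20, April 27].
build [April 22, April 27] → finishes → counts.
compaction [April 10, April 16] → before → no.
design_review [April 5, April 16] → before → no.
handoff [April 22, April 28] → overlapped-by → no.
rehearsal [April 19, April 20] → meets → no.
snapshot [April 13, April 22] → overlaps → no.
soundcheck [April 1, April 5] → before → no.
triage [April 18, April 19] → before → no.
Total: 1.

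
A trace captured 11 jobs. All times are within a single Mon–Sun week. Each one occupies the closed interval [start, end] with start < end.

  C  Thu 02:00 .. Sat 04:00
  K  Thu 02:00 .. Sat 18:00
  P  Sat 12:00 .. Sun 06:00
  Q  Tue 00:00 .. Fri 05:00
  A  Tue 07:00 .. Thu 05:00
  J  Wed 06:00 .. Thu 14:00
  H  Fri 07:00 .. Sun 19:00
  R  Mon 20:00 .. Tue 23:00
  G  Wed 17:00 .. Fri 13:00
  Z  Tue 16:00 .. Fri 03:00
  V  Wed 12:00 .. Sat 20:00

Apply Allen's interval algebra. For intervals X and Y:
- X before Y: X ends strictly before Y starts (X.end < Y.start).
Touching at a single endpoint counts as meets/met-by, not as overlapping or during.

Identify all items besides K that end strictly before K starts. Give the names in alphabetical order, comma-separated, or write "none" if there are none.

Target K = [Thu 02:00, Sat 18:00].
A [Tue 07:00, Thu 05:00] → overlaps → no.
C [Thu 02:00, Sat 04:00] → starts → no.
G [Wed 17:00, Fri 13:00] → overlaps → no.
H [Fri 07:00, Sun 19:00] → overlapped-by → no.
J [Wed 06:00, Thu 14:00] → overlaps → no.
P [Sat 12:00, Sun 06:00] → overlapped-by → no.
Q [Tue 00:00, Fri 05:00] → overlaps → no.
R [Mon 20:00, Tue 23:00] → before → yes.
V [Wed 12:00, Sat 20:00] → contains → no.
Z [Tue 16:00, Fri 03:00] → overlaps → no.
Result: R.

R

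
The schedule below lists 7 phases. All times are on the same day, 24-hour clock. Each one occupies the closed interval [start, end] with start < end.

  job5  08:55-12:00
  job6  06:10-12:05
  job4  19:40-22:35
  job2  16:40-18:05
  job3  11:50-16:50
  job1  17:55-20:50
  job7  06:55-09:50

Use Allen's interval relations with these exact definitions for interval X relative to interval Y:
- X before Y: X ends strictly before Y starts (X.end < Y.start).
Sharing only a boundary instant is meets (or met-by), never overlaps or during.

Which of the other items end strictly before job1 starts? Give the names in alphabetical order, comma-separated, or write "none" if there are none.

Target job1 = [17:55, 20:50].
job2 [16:40, 18:05] → overlaps → no.
job3 [11:50, 16:50] → before → yes.
job4 [19:40, 22:35] → overlapped-by → no.
job5 [08:55, 12:00] → before → yes.
job6 [06:10, 12:05] → before → yes.
job7 [06:55, 09:50] → before → yes.
Result: job3, job5, job6, job7.

job3, job5, job6, job7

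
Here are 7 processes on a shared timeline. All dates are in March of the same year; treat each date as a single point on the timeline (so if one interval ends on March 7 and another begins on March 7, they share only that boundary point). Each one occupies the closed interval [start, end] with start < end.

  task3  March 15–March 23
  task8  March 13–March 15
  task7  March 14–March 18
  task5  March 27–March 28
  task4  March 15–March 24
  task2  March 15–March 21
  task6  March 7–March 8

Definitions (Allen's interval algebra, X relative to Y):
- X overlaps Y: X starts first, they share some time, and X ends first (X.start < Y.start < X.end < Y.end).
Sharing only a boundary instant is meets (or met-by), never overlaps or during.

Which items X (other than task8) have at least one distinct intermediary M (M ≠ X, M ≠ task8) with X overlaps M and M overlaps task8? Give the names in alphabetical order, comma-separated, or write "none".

Target task8 = [March 13, March 15].
Intermediaries M with M overlaps task8: none.
Union: none.

none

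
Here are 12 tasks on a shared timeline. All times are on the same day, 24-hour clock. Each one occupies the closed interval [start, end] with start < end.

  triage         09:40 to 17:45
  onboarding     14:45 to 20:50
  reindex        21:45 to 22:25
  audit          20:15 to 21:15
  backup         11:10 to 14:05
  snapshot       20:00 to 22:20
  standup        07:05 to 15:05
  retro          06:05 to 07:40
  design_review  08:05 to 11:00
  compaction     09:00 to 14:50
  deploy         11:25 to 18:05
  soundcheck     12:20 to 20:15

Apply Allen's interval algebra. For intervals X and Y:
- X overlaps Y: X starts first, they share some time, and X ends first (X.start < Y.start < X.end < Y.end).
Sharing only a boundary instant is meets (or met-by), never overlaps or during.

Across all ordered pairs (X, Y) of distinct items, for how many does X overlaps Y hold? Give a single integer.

23

Checking all 132 ordered pairs for relation 'overlaps'; matching pairs in alphabetical order:
(backup, deploy): backup overlaps deploy ✓
(backup, soundcheck): backup overlaps soundcheck ✓
(compaction, deploy): compaction overlaps deploy ✓
(compaction, onboarding): compaction overlaps onboarding ✓
(compaction, soundcheck): compaction overlaps soundcheck ✓
(compaction, triage): compaction overlaps triage ✓
(deploy, onboarding): deploy overlaps onboarding ✓
(deploy, soundcheck): deploy overlaps soundcheck ✓
(design_review, compaction): design_review overlaps compaction ✓
(design_review, triage): design_review overlaps triage ✓
(onboarding, audit): onboarding overlaps audit ✓
(onboarding, snapshot): onboarding overlaps snapshot ✓
(retro, standup): retro overlaps standup ✓
(snapshot, reindex): snapshot overlaps reindex ✓
(soundcheck, onboarding): soundcheck overlaps onboarding ✓
(soundcheck, snapshot): soundcheck overlaps snapshot ✓
(standup, deploy): standup overlaps deploy ✓
(standup, onboarding): standup overlaps onboarding ✓
(standup, soundcheck): standup overlaps soundcheck ✓
(standup, triage): standup overlaps triage ✓
(triage, deploy): triage overlaps deploy ✓
(triage, onboarding): triage overlaps onboarding ✓
(triage, soundcheck): triage overlaps soundcheck ✓
Count: 23.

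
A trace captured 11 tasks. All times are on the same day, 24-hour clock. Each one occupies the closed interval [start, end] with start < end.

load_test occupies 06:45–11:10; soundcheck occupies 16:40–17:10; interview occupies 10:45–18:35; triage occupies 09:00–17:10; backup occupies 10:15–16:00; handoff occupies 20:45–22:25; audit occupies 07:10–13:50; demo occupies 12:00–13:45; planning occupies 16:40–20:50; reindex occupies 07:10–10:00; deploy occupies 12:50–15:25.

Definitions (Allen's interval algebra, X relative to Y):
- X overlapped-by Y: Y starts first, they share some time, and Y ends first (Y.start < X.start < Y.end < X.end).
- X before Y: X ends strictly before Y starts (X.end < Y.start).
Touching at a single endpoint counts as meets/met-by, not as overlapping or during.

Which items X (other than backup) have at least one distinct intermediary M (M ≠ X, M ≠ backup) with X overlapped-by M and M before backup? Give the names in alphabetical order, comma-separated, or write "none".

Target backup = [10:15, 16:00].
Intermediaries M with M before backup: reindex.
Via reindex — items with X overlapped-by reindex: triage.
Union: triage.

triage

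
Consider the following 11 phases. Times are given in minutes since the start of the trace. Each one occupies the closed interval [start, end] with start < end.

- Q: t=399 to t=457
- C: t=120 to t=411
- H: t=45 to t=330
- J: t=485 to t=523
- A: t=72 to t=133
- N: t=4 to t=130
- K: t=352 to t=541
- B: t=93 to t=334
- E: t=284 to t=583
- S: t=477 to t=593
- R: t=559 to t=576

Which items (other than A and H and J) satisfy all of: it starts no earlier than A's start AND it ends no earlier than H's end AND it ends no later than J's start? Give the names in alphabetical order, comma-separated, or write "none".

B, C, Q

Conditions: its start is no earlier than A's start (X.start >= t=72) AND its end is no earlier than H's end (X.end >= t=330) AND its end is no later than J's start (X.end <= t=485).
B: start t=93 >= t=72? ✓; end t=334 >= t=330? ✓; end t=334 <= t=485? ✓ → yes.
C: start t=120 >= t=72? ✓; end t=411 >= t=330? ✓; end t=411 <= t=485? ✓ → yes.
E: start t=284 >= t=72? ✓; end t=583 >= t=330? ✓; end t=583 <= t=485? ✗ → no.
K: start t=352 >= t=72? ✓; end t=541 >= t=330? ✓; end t=541 <= t=485? ✗ → no.
N: start t=4 >= t=72? ✗; end t=130 >= t=330? ✗; end t=130 <= t=485? ✓ → no.
Q: start t=399 >= t=72? ✓; end t=457 >= t=330? ✓; end t=457 <= t=485? ✓ → yes.
R: start t=559 >= t=72? ✓; end t=576 >= t=330? ✓; end t=576 <= t=485? ✗ → no.
S: start t=477 >= t=72? ✓; end t=593 >= t=330? ✓; end t=593 <= t=485? ✗ → no.
Result: B, C, Q.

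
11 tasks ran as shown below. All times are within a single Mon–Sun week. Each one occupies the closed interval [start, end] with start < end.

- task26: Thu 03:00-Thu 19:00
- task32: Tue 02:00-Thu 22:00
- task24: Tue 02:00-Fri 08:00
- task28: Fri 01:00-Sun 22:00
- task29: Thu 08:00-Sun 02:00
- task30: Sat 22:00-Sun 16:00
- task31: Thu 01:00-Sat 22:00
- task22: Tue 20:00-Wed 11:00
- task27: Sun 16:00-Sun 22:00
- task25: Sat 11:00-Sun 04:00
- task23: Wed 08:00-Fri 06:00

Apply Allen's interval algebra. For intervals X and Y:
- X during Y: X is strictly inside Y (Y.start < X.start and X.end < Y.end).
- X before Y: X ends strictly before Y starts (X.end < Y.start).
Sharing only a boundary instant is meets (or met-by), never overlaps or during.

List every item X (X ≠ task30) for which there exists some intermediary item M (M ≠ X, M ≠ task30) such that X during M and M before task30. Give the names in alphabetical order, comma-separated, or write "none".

task22, task23, task26

Target task30 = [Sat 22:00, Sun 16:00].
Intermediaries M with M before task30: task22, task23, task24, task26, task32.
Via task22 — items with X during task22: none.
Via task23 — items with X during task23: task26.
Via task24 — items with X during task24: task22, task23, task26.
Via task26 — items with X during task26: none.
Via task32 — items with X during task32: task22, task26.
Union: task22, task23, task26.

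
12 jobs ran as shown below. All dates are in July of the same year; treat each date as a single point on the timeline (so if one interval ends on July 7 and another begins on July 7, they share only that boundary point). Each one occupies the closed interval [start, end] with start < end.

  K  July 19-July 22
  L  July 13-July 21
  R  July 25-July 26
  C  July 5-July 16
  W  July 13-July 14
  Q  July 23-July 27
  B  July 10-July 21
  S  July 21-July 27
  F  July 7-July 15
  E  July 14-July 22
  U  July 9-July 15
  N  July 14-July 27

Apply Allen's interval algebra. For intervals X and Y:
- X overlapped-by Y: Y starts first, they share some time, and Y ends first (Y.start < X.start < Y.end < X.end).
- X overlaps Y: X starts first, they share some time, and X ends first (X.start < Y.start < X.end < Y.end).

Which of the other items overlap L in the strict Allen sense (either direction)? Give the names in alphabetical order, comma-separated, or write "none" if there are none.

C, E, F, K, N, U

Target L = [July 13, July 21].
B [July 10, July 21] → finished-by → no.
C [July 5, July 16] → overlaps → yes.
E [July 14, July 22] → overlapped-by → yes.
F [July 7, July 15] → overlaps → yes.
K [July 19, July 22] → overlapped-by → yes.
N [July 14, July 27] → overlapped-by → yes.
Q [July 23, July 27] → after → no.
R [July 25, July 26] → after → no.
S [July 21, July 27] → met-by → no.
U [July 9, July 15] → overlaps → yes.
W [July 13, July 14] → starts → no.
Result: C, E, F, K, N, U.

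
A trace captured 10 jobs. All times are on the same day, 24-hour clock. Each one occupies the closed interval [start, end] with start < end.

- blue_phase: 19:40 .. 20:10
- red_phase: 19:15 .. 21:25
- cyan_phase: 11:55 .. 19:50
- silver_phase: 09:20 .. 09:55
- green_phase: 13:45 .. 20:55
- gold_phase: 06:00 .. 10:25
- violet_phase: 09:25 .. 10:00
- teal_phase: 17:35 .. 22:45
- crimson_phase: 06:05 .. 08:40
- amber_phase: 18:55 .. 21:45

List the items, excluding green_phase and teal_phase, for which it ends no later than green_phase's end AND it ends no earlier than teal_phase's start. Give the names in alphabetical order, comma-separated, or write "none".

Conditions: its end is no later than green_phase's end (X.end <= 20:55) AND its end is no earlier than teal_phase's start (X.end >= 17:35).
amber_phase: end 21:45 <= 20:55? ✗; end 21:45 >= 17:35? ✓ → no.
blue_phase: end 20:10 <= 20:55? ✓; end 20:10 >= 17:35? ✓ → yes.
crimson_phase: end 08:40 <= 20:55? ✓; end 08:40 >= 17:35? ✗ → no.
cyan_phase: end 19:50 <= 20:55? ✓; end 19:50 >= 17:35? ✓ → yes.
gold_phase: end 10:25 <= 20:55? ✓; end 10:25 >= 17:35? ✗ → no.
red_phase: end 21:25 <= 20:55? ✗; end 21:25 >= 17:35? ✓ → no.
silver_phase: end 09:55 <= 20:55? ✓; end 09:55 >= 17:35? ✗ → no.
violet_phase: end 10:00 <= 20:55? ✓; end 10:00 >= 17:35? ✗ → no.
Result: blue_phase, cyan_phase.

blue_phase, cyan_phase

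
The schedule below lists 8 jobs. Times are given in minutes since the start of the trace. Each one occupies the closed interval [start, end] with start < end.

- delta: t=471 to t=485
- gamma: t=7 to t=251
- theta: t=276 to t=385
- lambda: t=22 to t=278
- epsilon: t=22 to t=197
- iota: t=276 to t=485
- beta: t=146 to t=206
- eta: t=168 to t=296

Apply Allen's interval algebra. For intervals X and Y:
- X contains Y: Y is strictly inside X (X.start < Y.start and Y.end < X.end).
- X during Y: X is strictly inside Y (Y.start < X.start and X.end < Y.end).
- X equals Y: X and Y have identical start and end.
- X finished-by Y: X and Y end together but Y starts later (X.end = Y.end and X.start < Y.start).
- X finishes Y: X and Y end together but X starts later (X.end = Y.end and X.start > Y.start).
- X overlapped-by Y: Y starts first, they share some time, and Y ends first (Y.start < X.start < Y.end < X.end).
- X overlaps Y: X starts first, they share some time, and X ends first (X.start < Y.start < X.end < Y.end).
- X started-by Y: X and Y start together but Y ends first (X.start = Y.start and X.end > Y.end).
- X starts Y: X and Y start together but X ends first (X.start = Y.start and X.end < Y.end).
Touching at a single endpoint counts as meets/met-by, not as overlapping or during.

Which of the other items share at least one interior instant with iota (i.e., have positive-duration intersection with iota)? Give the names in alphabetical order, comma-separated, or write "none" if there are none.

delta, eta, lambda, theta

Target iota = [t=276, t=485].
beta [t=146, t=206] → before → no.
delta [t=471, t=485] → finishes → yes.
epsilon [t=22, t=197] → before → no.
eta [t=168, t=296] → overlaps → yes.
gamma [t=7, t=251] → before → no.
lambda [t=22, t=278] → overlaps → yes.
theta [t=276, t=385] → starts → yes.
Result: delta, eta, lambda, theta.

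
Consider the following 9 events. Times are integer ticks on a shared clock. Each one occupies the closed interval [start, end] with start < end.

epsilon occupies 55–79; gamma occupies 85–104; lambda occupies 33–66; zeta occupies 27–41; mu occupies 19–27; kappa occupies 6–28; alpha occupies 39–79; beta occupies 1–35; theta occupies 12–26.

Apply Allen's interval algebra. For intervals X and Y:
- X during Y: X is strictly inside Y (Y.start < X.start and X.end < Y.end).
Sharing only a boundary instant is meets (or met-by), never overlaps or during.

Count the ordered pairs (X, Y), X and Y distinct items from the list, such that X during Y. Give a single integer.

5

Checking all 72 ordered pairs for relation 'during'; matching pairs in alphabetical order:
(kappa, beta): kappa during beta ✓
(mu, beta): mu during beta ✓
(mu, kappa): mu during kappa ✓
(theta, beta): theta during beta ✓
(theta, kappa): theta during kappa ✓
Count: 5.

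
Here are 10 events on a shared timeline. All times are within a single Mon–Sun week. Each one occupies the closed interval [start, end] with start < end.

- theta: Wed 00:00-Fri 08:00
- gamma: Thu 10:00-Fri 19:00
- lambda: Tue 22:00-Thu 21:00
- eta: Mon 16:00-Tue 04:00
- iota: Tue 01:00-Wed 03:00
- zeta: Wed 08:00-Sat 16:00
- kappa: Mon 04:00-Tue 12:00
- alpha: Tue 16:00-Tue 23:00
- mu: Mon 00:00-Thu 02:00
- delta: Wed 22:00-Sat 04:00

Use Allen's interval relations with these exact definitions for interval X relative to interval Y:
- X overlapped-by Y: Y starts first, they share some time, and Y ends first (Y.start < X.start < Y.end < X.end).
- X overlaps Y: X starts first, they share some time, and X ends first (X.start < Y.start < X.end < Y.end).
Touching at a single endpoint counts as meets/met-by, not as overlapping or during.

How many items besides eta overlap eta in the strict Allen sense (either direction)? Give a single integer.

1

Target eta = [Mon 16:00, Tue 04:00].
alpha [Tue 16:00, Tue 23:00] → after → no.
delta [Wed 22:00, Sat 04:00] → after → no.
gamma [Thu 10:00, Fri 19:00] → after → no.
iota [Tue 01:00, Wed 03:00] → overlapped-by → counts.
kappa [Mon 04:00, Tue 12:00] → contains → no.
lambda [Tue 22:00, Thu 21:00] → after → no.
mu [Mon 00:00, Thu 02:00] → contains → no.
theta [Wed 00:00, Fri 08:00] → after → no.
zeta [Wed 08:00, Sat 16:00] → after → no.
Total: 1.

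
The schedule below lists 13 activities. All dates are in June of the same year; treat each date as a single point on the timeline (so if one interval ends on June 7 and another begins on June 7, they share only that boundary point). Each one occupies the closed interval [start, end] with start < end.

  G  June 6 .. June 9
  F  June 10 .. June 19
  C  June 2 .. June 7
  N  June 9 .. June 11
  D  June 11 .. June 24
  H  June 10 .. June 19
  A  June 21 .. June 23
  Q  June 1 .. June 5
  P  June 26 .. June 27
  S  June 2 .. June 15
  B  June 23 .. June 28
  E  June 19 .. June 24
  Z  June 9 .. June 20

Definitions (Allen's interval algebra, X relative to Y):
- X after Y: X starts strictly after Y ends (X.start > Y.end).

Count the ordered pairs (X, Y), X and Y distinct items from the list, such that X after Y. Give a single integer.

Checking all 156 ordered pairs for relation 'after'; matching pairs in alphabetical order:
(A, C): A after C ✓
(A, F): A after F ✓
(A, G): A after G ✓
(A, H): A after H ✓
(A, N): A after N ✓
(A, Q): A after Q ✓
(A, S): A after S ✓
(A, Z): A after Z ✓
(B, C): B after C ✓
(B, F): B after F ✓
(B, G): B after G ✓
(B, H): B after H ✓
(B, N): B after N ✓
(B, Q): B after Q ✓
(B, S): B after S ✓
(B, Z): B after Z ✓
(D, C): D after C ✓
(D, G): D after G ✓
(D, Q): D after Q ✓
(E, C): E after C ✓
(E, G): E after G ✓
(E, N): E after N ✓
(E, Q): E after Q ✓
(E, S): E after S ✓
... plus 22 further pairs not listed.
Count: 46.

46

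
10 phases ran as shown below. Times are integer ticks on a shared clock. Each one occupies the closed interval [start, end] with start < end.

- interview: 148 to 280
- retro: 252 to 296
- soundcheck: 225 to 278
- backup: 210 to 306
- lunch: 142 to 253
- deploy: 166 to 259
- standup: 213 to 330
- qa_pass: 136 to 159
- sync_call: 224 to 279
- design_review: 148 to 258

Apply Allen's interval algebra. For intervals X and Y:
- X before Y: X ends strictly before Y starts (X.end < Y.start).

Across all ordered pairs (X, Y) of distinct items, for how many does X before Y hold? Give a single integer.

6

Checking all 90 ordered pairs for relation 'before'; matching pairs in alphabetical order:
(qa_pass, backup): qa_pass before backup ✓
(qa_pass, deploy): qa_pass before deploy ✓
(qa_pass, retro): qa_pass before retro ✓
(qa_pass, soundcheck): qa_pass before soundcheck ✓
(qa_pass, standup): qa_pass before standup ✓
(qa_pass, sync_call): qa_pass before sync_call ✓
Count: 6.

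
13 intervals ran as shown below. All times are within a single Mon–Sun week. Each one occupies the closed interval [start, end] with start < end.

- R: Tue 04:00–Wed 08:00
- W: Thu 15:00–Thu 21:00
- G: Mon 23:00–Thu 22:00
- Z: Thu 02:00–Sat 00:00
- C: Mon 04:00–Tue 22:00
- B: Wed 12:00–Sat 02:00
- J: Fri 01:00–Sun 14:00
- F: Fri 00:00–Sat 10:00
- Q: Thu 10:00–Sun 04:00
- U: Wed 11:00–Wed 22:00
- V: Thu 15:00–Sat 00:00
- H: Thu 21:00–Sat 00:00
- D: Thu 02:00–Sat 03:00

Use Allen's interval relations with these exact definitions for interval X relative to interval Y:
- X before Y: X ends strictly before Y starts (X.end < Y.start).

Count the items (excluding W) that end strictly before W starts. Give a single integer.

Target W = [Thu 15:00, Thu 21:00].
B [Wed 12:00, Sat 02:00] → contains → no.
C [Mon 04:00, Tue 22:00] → before → counts.
D [Thu 02:00, Sat 03:00] → contains → no.
F [Fri 00:00, Sat 10:00] → after → no.
G [Mon 23:00, Thu 22:00] → contains → no.
H [Thu 21:00, Sat 00:00] → met-by → no.
J [Fri 01:00, Sun 14:00] → after → no.
Q [Thu 10:00, Sun 04:00] → contains → no.
R [Tue 04:00, Wed 08:00] → before → counts.
U [Wed 11:00, Wed 22:00] → before → counts.
V [Thu 15:00, Sat 00:00] → started-by → no.
Z [Thu 02:00, Sat 00:00] → contains → no.
Total: 3.

3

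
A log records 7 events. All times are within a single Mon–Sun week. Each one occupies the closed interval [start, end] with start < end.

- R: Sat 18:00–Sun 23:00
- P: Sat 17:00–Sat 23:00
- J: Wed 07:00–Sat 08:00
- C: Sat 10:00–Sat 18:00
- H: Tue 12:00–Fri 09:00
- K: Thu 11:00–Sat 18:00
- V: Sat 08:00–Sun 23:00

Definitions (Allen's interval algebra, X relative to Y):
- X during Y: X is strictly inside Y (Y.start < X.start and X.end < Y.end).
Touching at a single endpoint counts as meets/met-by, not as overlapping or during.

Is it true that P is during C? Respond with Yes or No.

P = [Sat 17:00, Sat 23:00], C = [Sat 10:00, Sat 18:00].
Actual relation of P to C: overlapped-by.
Asked whether 'during' holds → No.

No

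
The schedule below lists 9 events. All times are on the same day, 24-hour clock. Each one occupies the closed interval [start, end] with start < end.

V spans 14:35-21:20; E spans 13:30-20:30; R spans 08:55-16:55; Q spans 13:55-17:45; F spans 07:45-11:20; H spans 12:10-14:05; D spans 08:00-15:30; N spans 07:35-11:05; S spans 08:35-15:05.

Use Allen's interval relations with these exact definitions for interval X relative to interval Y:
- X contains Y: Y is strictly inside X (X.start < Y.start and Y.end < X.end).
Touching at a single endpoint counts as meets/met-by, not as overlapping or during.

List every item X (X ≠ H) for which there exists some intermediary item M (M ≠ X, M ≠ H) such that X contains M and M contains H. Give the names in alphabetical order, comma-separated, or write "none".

Target H = [12:10, 14:05].
Intermediaries M with M contains H: D, R, S.
Via D — items with X contains D: none.
Via R — items with X contains R: none.
Via S — items with X contains S: D.
Union: D.

D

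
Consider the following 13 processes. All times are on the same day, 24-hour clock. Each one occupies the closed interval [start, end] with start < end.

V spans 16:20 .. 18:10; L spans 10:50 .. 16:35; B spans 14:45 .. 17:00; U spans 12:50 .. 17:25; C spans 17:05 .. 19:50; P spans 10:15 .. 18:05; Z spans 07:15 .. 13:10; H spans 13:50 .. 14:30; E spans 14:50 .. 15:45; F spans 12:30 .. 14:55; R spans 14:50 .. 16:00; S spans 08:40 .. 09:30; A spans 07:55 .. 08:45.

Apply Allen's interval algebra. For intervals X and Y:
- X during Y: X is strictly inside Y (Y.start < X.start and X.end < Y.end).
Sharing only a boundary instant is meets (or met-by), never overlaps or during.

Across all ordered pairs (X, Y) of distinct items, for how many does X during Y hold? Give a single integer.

20

Checking all 156 ordered pairs for relation 'during'; matching pairs in alphabetical order:
(A, Z): A during Z ✓
(B, P): B during P ✓
(B, U): B during U ✓
(E, B): E during B ✓
(E, L): E during L ✓
(E, P): E during P ✓
(E, U): E during U ✓
(F, L): F during L ✓
(F, P): F during P ✓
(H, F): H during F ✓
(H, L): H during L ✓
(H, P): H during P ✓
(H, U): H during U ✓
(L, P): L during P ✓
(R, B): R during B ✓
(R, L): R during L ✓
(R, P): R during P ✓
(R, U): R during U ✓
(S, Z): S during Z ✓
(U, P): U during P ✓
Count: 20.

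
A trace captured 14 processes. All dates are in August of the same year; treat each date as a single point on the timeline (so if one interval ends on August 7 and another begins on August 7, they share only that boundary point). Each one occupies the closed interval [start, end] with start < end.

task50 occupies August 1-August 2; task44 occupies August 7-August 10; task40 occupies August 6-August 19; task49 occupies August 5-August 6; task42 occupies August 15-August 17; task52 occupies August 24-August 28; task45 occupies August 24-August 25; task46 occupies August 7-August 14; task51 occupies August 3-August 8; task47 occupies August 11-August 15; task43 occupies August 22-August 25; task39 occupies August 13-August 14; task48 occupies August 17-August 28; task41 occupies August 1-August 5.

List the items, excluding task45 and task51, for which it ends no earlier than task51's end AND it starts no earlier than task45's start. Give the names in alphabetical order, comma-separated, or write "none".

Conditions: its end is no earlier than task51's end (X.end >= August 8) AND its start is no earlier than task45's start (X.start >= August 24).
task39: end August 14 >= August 8? ✓; start August 13 >= August 24? ✗ → no.
task40: end August 19 >= August 8? ✓; start August 6 >= August 24? ✗ → no.
task41: end August 5 >= August 8? ✗; start August 1 >= August 24? ✗ → no.
task42: end August 17 >= August 8? ✓; start August 15 >= August 24? ✗ → no.
task43: end August 25 >= August 8? ✓; start August 22 >= August 24? ✗ → no.
task44: end August 10 >= August 8? ✓; start August 7 >= August 24? ✗ → no.
task46: end August 14 >= August 8? ✓; start August 7 >= August 24? ✗ → no.
task47: end August 15 >= August 8? ✓; start August 11 >= August 24? ✗ → no.
task48: end August 28 >= August 8? ✓; start August 17 >= August 24? ✗ → no.
task49: end August 6 >= August 8? ✗; start August 5 >= August 24? ✗ → no.
task50: end August 2 >= August 8? ✗; start August 1 >= August 24? ✗ → no.
task52: end August 28 >= August 8? ✓; start August 24 >= August 24? ✓ → yes.
Result: task52.

task52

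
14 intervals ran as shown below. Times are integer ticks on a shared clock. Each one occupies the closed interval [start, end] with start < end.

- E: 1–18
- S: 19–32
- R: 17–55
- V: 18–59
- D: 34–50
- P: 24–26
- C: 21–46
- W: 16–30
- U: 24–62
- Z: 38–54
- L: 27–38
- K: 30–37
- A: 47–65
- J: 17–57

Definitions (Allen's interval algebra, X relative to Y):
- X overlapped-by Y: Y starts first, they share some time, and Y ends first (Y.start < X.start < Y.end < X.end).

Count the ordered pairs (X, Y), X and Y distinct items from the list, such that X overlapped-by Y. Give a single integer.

31

Checking all 182 ordered pairs for relation 'overlapped-by'; matching pairs in alphabetical order:
(A, D): A overlapped-by D ✓
(A, J): A overlapped-by J ✓
(A, R): A overlapped-by R ✓
(A, U): A overlapped-by U ✓
(A, V): A overlapped-by V ✓
(A, Z): A overlapped-by Z ✓
(C, S): C overlapped-by S ✓
(C, W): C overlapped-by W ✓
(D, C): D overlapped-by C ✓
(D, K): D overlapped-by K ✓
(D, L): D overlapped-by L ✓
(J, E): J overlapped-by E ✓
(J, W): J overlapped-by W ✓
(K, S): K overlapped-by S ✓
(L, S): L overlapped-by S ✓
(L, W): L overlapped-by W ✓
(R, E): R overlapped-by E ✓
(R, W): R overlapped-by W ✓
(S, W): S overlapped-by W ✓
(U, C): U overlapped-by C ✓
(U, J): U overlapped-by J ✓
(U, R): U overlapped-by R ✓
(U, S): U overlapped-by S ✓
(U, V): U overlapped-by V ✓
... plus 7 further pairs not listed.
Count: 31.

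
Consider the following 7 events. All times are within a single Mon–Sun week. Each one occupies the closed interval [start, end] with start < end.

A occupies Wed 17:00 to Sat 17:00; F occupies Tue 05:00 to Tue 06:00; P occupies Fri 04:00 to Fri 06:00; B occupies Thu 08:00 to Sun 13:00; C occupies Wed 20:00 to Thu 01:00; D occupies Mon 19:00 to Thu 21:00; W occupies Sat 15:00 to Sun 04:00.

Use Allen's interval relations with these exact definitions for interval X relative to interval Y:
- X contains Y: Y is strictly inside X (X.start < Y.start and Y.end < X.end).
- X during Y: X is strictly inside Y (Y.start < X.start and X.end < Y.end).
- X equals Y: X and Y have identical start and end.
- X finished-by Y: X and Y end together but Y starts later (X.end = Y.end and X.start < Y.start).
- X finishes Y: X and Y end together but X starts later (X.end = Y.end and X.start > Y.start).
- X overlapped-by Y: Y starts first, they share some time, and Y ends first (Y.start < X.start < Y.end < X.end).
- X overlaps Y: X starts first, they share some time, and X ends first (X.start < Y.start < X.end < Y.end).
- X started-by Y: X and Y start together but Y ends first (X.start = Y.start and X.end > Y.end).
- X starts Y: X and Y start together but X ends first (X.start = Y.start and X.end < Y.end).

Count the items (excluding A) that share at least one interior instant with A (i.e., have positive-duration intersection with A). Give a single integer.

5

Target A = [Wed 17:00, Sat 17:00].
B [Thu 08:00, Sun 13:00] → overlapped-by → counts.
C [Wed 20:00, Thu 01:00] → during → counts.
D [Mon 19:00, Thu 21:00] → overlaps → counts.
F [Tue 05:00, Tue 06:00] → before → no.
P [Fri 04:00, Fri 06:00] → during → counts.
W [Sat 15:00, Sun 04:00] → overlapped-by → counts.
Total: 5.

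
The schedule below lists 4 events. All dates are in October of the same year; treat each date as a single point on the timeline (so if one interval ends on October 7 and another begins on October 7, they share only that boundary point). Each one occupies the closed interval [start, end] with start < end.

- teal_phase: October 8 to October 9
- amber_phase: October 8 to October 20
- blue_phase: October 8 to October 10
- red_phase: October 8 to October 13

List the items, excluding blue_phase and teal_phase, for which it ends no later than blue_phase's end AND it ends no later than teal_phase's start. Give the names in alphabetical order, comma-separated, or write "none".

none

Conditions: its end is no later than blue_phase's end (X.end <= October 10) AND its end is no later than teal_phase's start (X.end <= October 8).
amber_phase: end October 20 <= October 10? ✗; end October 20 <= October 8? ✗ → no.
red_phase: end October 13 <= October 10? ✗; end October 13 <= October 8? ✗ → no.
Result: none.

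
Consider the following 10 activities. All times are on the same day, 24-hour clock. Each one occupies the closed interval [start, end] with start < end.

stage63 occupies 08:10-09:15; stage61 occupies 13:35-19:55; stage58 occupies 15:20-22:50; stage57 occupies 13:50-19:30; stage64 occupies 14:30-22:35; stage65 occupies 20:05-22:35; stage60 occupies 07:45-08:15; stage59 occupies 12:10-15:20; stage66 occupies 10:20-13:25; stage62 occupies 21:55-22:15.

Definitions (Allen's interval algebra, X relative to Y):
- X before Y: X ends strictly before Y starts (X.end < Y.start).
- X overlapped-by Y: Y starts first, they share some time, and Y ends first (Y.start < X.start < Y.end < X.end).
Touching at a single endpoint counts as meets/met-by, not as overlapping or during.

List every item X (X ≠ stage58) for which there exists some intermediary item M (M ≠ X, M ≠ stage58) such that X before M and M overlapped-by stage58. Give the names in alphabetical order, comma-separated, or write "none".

Target stage58 = [15:20, 22:50].
Intermediaries M with M overlapped-by stage58: none.
Union: none.

none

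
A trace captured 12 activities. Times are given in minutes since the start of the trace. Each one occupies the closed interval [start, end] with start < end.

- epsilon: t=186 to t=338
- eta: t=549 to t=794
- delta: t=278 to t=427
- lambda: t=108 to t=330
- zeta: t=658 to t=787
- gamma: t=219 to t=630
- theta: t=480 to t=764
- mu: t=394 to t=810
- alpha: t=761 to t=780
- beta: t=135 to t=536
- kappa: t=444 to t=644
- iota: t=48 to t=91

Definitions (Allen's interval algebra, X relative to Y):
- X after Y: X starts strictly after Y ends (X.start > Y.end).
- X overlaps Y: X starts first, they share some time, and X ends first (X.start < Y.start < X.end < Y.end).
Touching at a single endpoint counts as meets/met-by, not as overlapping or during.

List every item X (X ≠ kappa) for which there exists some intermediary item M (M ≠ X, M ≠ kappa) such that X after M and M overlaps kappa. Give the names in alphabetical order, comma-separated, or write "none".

alpha, eta, zeta

Target kappa = [t=444, t=644].
Intermediaries M with M overlaps kappa: beta, gamma.
Via beta — items with X after beta: alpha, eta, zeta.
Via gamma — items with X after gamma: alpha, zeta.
Union: alpha, eta, zeta.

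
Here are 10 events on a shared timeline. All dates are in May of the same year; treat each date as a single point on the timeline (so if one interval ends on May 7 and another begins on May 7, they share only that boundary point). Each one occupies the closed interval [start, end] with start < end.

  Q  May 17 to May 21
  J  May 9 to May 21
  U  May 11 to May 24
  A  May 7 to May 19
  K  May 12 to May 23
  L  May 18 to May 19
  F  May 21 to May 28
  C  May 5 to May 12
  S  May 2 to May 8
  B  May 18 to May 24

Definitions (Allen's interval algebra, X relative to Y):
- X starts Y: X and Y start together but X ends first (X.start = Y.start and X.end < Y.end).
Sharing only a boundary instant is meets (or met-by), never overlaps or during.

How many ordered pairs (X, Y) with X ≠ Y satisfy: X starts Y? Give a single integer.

1

Checking all 90 ordered pairs for relation 'starts'; matching pairs in alphabetical order:
(L, B): L starts B ✓
Count: 1.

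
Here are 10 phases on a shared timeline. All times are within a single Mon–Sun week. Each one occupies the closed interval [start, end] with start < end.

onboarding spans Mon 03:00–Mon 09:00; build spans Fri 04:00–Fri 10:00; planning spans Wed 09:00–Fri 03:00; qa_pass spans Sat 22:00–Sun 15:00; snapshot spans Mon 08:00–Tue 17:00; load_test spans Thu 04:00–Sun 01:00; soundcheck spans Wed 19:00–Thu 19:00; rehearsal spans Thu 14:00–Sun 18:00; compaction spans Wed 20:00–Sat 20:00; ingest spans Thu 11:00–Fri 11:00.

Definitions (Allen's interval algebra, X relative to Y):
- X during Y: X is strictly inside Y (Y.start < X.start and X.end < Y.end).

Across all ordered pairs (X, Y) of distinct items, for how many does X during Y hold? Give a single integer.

8

Checking all 90 ordered pairs for relation 'during'; matching pairs in alphabetical order:
(build, compaction): build during compaction ✓
(build, ingest): build during ingest ✓
(build, load_test): build during load_test ✓
(build, rehearsal): build during rehearsal ✓
(ingest, compaction): ingest during compaction ✓
(ingest, load_test): ingest during load_test ✓
(qa_pass, rehearsal): qa_pass during rehearsal ✓
(soundcheck, planning): soundcheck during planning ✓
Count: 8.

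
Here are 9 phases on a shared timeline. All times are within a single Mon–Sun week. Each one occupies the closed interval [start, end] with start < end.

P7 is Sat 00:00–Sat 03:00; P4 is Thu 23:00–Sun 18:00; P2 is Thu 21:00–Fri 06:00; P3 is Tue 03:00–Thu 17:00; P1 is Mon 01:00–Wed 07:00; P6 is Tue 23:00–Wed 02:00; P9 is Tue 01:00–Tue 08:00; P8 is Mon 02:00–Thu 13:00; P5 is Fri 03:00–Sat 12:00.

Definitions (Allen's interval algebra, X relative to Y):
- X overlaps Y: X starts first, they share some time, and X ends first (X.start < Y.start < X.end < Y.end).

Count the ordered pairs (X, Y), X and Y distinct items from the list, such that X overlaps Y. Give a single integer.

Checking all 72 ordered pairs for relation 'overlaps'; matching pairs in alphabetical order:
(P1, P3): P1 overlaps P3 ✓
(P1, P8): P1 overlaps P8 ✓
(P2, P4): P2 overlaps P4 ✓
(P2, P5): P2 overlaps P5 ✓
(P8, P3): P8 overlaps P3 ✓
(P9, P3): P9 overlaps P3 ✓
Count: 6.

6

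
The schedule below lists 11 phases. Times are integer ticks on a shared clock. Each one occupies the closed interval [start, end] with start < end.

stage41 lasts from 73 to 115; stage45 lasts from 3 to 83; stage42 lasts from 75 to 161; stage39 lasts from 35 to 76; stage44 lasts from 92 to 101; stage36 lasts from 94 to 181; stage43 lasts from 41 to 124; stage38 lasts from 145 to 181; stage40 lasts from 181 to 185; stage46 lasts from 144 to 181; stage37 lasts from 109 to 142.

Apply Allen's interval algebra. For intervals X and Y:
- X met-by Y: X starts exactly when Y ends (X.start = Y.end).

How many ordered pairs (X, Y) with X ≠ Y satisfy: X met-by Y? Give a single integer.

Checking all 110 ordered pairs for relation 'met-by'; matching pairs in alphabetical order:
(stage40, stage36): stage40 met-by stage36 ✓
(stage40, stage38): stage40 met-by stage38 ✓
(stage40, stage46): stage40 met-by stage46 ✓
Count: 3.

3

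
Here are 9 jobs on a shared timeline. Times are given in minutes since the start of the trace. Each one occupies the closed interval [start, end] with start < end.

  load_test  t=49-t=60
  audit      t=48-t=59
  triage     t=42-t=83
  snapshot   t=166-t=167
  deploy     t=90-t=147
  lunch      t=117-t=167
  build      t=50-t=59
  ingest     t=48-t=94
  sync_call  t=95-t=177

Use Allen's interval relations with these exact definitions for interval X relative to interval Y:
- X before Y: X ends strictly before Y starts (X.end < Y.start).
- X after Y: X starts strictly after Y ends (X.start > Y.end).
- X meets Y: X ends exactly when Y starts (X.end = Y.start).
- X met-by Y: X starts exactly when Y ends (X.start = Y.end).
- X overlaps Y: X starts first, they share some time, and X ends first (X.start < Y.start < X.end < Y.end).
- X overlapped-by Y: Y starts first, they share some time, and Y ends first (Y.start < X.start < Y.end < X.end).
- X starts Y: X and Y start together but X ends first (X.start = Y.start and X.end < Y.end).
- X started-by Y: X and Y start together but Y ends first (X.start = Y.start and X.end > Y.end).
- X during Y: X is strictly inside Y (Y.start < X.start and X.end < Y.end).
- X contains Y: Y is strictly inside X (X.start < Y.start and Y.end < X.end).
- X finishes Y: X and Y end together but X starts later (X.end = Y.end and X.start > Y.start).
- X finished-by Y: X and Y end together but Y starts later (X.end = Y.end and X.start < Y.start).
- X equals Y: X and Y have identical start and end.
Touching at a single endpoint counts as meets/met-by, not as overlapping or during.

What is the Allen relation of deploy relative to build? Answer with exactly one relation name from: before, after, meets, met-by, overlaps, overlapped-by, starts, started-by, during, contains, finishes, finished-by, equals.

after

deploy = [t=90, t=147]; build = [t=50, t=59].
Compare endpoints: deploy.start > build.start, deploy.start > build.end, deploy.end > build.start, deploy.end > build.end.
That pattern is 'after'.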